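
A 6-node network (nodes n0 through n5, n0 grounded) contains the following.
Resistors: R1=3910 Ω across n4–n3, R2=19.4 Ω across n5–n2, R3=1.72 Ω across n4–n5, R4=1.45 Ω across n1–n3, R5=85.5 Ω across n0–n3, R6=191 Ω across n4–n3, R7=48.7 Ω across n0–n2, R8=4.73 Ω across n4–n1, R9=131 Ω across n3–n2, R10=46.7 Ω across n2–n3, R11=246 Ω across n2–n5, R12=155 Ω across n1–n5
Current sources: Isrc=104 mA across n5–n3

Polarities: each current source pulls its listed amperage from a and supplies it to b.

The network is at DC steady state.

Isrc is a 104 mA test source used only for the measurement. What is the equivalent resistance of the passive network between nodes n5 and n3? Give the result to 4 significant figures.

R_eq = 6.401 Ω

Apply KCL at each of the 5 non-ground nodes and solve the resulting linear system.
Node n1: branches {R4, R8, R12} → V_1 = 0.1306
Node n2: branches {R2, R7, R9, R10, R11} → V_2 = -0.1458
Node n3: branches {R1, R4, R5, R6, R9, R10, Isrc} → V_3 = 0.2560
Node n4: branches {R1, R3, R6, R8} → V_4 = -0.2620
Node n5: branches {R2, R3, R11, R12, Isrc} → V_5 = -0.4096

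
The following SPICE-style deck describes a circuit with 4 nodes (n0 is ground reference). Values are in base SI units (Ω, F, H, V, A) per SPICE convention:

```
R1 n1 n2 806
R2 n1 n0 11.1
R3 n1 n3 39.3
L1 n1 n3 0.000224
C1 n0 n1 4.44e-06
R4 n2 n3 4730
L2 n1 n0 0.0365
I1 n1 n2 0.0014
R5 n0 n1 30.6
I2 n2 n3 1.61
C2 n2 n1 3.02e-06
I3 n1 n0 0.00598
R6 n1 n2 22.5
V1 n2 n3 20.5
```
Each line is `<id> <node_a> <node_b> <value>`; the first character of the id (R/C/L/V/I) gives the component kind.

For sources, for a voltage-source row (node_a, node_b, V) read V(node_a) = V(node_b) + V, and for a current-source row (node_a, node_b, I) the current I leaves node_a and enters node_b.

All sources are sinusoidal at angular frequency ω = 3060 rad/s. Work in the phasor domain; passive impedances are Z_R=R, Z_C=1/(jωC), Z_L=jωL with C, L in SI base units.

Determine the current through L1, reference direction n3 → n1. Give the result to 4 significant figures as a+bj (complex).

Apply KCL at each of the 3 non-ground nodes and solve the resulting linear system.
Node n1: branches {R1, R2, R3, L1, C1, L2, I1, R5, C2, I3, R6} → V_1 = -0.04864+0.001836j
Node n2: branches {R1, R4, I1, I2, C2, R6, V1} → V_2 = 20.55-0.6481j
Node n3: branches {R3, L1, R4, I2, V1} → V_3 = 0.05015-0.6481j
Source currents: i(V1)=-2.560-0.1607j

-0.9482-0.1441j A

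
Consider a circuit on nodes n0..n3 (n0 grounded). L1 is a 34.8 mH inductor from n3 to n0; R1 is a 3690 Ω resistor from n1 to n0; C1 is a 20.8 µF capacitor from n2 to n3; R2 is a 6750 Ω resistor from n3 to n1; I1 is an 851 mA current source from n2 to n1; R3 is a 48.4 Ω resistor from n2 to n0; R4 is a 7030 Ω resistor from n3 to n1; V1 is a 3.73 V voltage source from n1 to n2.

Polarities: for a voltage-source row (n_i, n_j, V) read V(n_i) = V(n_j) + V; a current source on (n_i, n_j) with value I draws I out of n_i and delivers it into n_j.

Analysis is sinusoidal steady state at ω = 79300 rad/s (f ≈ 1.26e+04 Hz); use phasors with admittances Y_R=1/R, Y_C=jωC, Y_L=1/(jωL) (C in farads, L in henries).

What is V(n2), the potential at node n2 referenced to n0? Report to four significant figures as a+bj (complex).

Apply KCL at each of the 3 non-ground nodes and solve the resulting linear system.
Node n1: branches {R1, R2, I1, R4, V1} → V_1 = 3.682-0.0008357j
Node n2: branches {C1, I1, R3, V1} → V_2 = -0.04827-0.0008357j
Node n3: branches {L1, C1, R2, R4} → V_3 = -0.04828-0.001493j
Source currents: i(V1)=0.8489+3.569e-08j

-0.04827-0.0008357j V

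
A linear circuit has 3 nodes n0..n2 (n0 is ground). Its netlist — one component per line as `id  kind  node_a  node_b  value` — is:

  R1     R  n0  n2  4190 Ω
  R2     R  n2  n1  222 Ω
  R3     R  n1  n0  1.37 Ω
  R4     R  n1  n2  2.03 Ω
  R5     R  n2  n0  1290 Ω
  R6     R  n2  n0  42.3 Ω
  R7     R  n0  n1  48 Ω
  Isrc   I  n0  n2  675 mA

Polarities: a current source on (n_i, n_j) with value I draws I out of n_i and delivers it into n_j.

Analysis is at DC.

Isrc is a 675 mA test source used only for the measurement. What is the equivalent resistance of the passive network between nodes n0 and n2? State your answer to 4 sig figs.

Apply KCL at each of the 2 non-ground nodes and solve the resulting linear system.
Node n1: branches {R2, R3, R4, R7} → V_1 = 0.8306
Node n2: branches {R1, R2, R4, R5, R6, Isrc} → V_2 = 2.085

R_eq = 3.089 Ω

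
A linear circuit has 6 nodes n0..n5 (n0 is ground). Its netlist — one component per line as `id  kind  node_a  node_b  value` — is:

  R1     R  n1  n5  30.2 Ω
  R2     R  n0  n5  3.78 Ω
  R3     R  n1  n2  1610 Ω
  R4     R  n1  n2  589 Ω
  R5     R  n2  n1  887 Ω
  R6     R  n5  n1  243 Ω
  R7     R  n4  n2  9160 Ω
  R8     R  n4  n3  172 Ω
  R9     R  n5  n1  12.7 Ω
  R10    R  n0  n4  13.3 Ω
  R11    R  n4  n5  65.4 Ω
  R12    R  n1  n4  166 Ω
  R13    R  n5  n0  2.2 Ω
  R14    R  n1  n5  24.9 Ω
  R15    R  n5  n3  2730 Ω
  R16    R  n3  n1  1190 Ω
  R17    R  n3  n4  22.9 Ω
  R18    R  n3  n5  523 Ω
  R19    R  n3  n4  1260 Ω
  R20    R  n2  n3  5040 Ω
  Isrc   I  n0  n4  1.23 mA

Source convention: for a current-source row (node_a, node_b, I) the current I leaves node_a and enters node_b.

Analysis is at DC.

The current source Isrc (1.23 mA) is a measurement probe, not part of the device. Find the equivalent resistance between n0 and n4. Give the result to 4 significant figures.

R_eq = 10.14 Ω

Element admittances at DC:
  Y(R1) = 0.03311 S between n1,n5
  Y(R2) = 0.2646 S between n0,n5
  Y(R3) = 0.0006211 S between n1,n2
  Y(R4) = 0.001698 S between n1,n2
  Y(R5) = 0.001127 S between n2,n1
  Y(R6) = 0.004115 S between n5,n1
  Y(R7) = 0.0001092 S between n4,n2
  Y(R8) = 0.005814 S between n4,n3
  Y(R9) = 0.07874 S between n5,n1
  Y(R10) = 0.07519 S between n0,n4
  Y(R11) = 0.01529 S between n4,n5
  Y(R12) = 0.006024 S between n1,n4
  Y(R13) = 0.4545 S between n5,n0
  Y(R14) = 0.04016 S between n1,n5
  Y(R15) = 0.0003663 S between n5,n3
  Y(R16) = 0.0008403 S between n3,n1
  Y(R17) = 0.04367 S between n3,n4
  Y(R18) = 0.001912 S between n3,n5
  Y(R19) = 0.0007937 S between n3,n4
  Y(R20) = 0.0001984 S between n2,n3
  Isrc: injects 0.00123 A into n4 (from n0)
Assemble and solve the 5×5 MNA system:
  V(n1)=0.0009298  V(n2)=0.001837  V(n3)=0.01174  V(n4)=0.01247  V(n5)=0.0004062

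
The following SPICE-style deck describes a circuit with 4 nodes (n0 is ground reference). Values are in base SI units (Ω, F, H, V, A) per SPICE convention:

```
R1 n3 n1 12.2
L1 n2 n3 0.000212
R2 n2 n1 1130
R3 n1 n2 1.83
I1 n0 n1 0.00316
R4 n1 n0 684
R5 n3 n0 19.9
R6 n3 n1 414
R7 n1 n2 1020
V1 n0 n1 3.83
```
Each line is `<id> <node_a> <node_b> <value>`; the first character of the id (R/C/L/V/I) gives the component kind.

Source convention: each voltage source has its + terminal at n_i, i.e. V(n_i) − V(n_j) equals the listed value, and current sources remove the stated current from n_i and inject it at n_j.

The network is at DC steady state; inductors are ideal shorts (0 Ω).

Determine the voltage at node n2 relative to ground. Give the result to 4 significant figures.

-3.548 V

Element admittances at DC:
  Y(R1) = 0.08197 S between n3,n1
  L1: short n2↔n3 (DC inductor)
  Y(R2) = 0.0008850 S between n2,n1
  Y(R3) = 0.5464 S between n1,n2
  I1: injects 0.00316 A into n1 (from n0)
  Y(R4) = 0.001462 S between n1,n0
  Y(R5) = 0.05025 S between n3,n0
  Y(R6) = 0.002415 S between n3,n1
  Y(R7) = 0.0009804 S between n1,n2
  V1: constraint V(n0)−V(n1) = 3.83
Assemble and solve the 5×5 MNA system:
  V(n1)=-3.830  V(n2)=-3.548  V(n3)=-3.548
  i(L1)=-0.1545  i(V1)=-0.1871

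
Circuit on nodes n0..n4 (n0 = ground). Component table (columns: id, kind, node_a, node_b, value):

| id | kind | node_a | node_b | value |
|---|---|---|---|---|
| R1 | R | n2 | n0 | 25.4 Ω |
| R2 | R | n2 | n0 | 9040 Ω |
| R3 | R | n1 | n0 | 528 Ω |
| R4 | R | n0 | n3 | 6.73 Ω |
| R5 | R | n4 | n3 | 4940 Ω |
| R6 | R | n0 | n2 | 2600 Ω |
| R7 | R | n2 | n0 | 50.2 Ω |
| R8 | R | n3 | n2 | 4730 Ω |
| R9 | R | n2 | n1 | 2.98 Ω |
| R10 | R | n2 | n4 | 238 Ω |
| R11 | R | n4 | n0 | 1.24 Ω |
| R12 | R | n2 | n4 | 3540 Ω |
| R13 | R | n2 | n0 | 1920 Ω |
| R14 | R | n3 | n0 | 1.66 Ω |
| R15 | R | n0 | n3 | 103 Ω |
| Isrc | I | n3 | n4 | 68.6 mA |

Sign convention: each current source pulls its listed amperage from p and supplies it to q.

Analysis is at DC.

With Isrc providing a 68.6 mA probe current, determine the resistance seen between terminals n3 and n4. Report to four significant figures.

R_eq = 2.546 Ω

Element admittances at DC:
  Y(R1) = 0.03937 S between n2,n0
  Y(R2) = 0.0001106 S between n2,n0
  Y(R3) = 0.001894 S between n1,n0
  Y(R4) = 0.1486 S between n0,n3
  Y(R5) = 0.0002024 S between n4,n3
  Y(R6) = 0.0003846 S between n0,n2
  Y(R7) = 0.01992 S between n2,n0
  Y(R8) = 0.0002114 S between n3,n2
  Y(R9) = 0.3356 S between n2,n1
  Y(R10) = 0.004202 S between n2,n4
  Y(R11) = 0.8065 S between n4,n0
  Y(R12) = 0.0002825 S between n2,n4
  Y(R13) = 0.0005208 S between n2,n0
  Y(R14) = 0.6024 S between n3,n0
  Y(R15) = 0.009709 S between n0,n3
  Isrc: injects 0.0686 A into n4 (from n3)
Assemble and solve the 4×4 MNA system:
  V(n1)=0.005355  V(n2)=0.005386  V(n3)=-0.09011  V(n4)=0.08458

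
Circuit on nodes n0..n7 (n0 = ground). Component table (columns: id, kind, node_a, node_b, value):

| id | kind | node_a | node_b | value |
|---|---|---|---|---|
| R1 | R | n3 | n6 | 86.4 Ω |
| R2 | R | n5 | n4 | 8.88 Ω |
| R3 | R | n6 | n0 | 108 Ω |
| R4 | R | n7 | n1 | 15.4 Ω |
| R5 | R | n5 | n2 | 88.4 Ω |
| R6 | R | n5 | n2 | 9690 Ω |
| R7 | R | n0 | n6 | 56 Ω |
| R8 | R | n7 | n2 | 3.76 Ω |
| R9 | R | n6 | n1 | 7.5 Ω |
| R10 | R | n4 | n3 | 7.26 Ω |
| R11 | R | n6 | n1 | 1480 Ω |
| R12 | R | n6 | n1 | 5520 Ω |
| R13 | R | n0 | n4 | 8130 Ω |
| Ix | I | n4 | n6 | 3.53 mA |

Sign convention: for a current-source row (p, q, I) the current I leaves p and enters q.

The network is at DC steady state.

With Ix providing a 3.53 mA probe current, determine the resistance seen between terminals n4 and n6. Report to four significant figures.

R_eq = 52.84 Ω

Apply KCL at each of the 7 non-ground nodes and solve the resulting linear system.
Node n1: branches {R4, R9, R11, R12} → V_1 = -0.01045
Node n2: branches {R5, R6, R8} → V_2 = -0.03949
Node n3: branches {R1, R10} → V_3 = -0.1712
Node n4: branches {R2, R10, R13, Ix} → V_4 = -0.1857
Node n5: branches {R2, R5, R6} → V_5 = -0.1722
Node n6: branches {R1, R3, R7, R9, R11, R12, Ix} → V_6 = 0.0008423
Node n7: branches {R4, R8} → V_7 = -0.03379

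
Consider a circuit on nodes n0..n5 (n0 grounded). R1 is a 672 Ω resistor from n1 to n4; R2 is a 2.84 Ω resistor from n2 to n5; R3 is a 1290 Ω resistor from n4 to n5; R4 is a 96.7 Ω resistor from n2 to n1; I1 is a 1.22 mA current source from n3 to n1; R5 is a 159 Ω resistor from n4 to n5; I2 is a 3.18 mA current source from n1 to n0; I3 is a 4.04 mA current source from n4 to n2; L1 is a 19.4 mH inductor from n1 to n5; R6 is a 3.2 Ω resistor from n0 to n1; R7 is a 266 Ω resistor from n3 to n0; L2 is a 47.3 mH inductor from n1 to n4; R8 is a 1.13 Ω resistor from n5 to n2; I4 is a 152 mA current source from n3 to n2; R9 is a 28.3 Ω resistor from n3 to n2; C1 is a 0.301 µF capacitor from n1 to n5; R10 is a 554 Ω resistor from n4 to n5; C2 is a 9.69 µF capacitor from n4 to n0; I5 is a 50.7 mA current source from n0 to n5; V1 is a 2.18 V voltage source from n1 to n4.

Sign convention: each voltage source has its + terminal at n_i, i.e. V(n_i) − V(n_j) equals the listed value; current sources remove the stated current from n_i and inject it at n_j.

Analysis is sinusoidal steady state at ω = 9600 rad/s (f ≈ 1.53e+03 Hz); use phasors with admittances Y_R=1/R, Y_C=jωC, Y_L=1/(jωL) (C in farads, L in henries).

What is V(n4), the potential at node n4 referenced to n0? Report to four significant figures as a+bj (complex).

Element admittances at ω=9600 rad/s:
  Y(R1) = 0.001488+0.000j S between n1,n4
  Y(R2) = 0.3521+0.000j S between n2,n5
  Y(R3) = 0.0007752+0.000j S between n4,n5
  Y(R4) = 0.01034+0.000j S between n2,n1
  I1: injects 0.00122 A into n1 (from n3)
  Y(R5) = 0.006289+0.000j S between n4,n5
  I2: injects 0.00318 A into n0 (from n1)
  I3: injects 0.00404 A into n2 (from n4)
  Y(L1) = 0.000-0.005369j S between n1,n5
  Y(R6) = 0.3125+0.000j S between n0,n1
  Y(R7) = 0.003759+0.000j S between n3,n0
  Y(L2) = 0.000-0.002202j S between n1,n4
  Y(R8) = 0.8850+0.000j S between n5,n2
  I4: injects 0.152 A into n2 (from n3)
  Y(R9) = 0.03534+0.000j S between n3,n2
  Y(C1) = 0.000+0.002890j S between n1,n5
  Y(R10) = 0.001805+0.000j S between n4,n5
  Y(C2) = 0.000+0.09302j S between n4,n0
  I5: injects 0.0507 A into n5 (from n0)
  V1: constraint V(n1)−V(n4) = 2.18
Assemble and solve the 6×6 MNA system:
  V(n1)=0.3342+0.5420j  V(n2)=2.427+0.6899j  V(n3)=-1.725+0.6236j  V(n4)=-1.846+0.5420j  V(n5)=2.437+0.6931j
  i(V1)=-0.08761-0.1682j

-1.846+0.5420j V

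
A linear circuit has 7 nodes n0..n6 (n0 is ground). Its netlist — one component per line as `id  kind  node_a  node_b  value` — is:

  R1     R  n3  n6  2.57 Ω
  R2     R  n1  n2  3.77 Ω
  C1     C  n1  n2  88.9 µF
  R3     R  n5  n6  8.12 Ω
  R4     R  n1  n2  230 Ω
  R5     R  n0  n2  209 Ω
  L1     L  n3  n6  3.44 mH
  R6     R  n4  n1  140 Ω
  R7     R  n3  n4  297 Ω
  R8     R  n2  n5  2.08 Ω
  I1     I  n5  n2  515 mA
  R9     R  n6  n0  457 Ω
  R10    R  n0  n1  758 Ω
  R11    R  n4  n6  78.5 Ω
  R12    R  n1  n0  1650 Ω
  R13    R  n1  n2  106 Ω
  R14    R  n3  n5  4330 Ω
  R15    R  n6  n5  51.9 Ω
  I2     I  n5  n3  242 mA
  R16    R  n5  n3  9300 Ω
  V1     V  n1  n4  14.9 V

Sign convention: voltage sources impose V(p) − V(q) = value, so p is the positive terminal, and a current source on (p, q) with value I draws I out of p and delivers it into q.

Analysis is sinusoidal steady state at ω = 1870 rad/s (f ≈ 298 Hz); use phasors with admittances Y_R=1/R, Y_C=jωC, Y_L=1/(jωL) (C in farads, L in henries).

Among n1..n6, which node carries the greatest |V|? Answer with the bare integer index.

4

Apply KCL at each of the 6 non-ground nodes and solve the resulting linear system.
Node n1: branches {R2, C1, R4, R6, R10, R12, R13, V1} → V_1 = 0.7571-0.2372j
Node n2: branches {R2, C1, R4, R5, R8, I1, R13} → V_2 = 0.1924+0.07992j
Node n3: branches {R1, L1, R7, R14, I2, R16} → V_3 = -0.6503+0.2044j
Node n4: branches {R6, R7, R11, V1} → V_4 = -14.14-0.2372j
Node n5: branches {R3, R8, I1, R14, R15, I2, R16} → V_5 = -1.314+0.06948j
Node n6: branches {R1, R3, L1, R9, R11, R15} → V_6 = -1.087+0.03395j
Source currents: i(V1)=-0.3182-0.004941j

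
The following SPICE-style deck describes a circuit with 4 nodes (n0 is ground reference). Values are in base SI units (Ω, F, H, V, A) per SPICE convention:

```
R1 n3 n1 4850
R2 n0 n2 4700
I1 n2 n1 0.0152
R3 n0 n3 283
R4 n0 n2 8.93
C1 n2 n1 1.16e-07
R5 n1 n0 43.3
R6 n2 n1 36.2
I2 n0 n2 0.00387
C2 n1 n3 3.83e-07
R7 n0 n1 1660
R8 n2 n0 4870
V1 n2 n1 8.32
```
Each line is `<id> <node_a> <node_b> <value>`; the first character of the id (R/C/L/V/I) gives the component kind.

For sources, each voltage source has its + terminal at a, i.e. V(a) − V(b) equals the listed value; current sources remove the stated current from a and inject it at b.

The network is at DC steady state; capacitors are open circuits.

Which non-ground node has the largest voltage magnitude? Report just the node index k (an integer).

1

Apply KCL at each of the 3 non-ground nodes and solve the resulting linear system.
Node n1: branches {R1, I1, C1, R5, R6, C2, R7, V1} → V_1 = -6.833
Node n2: branches {R2, I1, R4, C1, R6, I2, R8, V1} → V_2 = 1.487
Node n3: branches {R1, R3, C2} → V_3 = -0.3767
Source currents: i(V1)=-0.4083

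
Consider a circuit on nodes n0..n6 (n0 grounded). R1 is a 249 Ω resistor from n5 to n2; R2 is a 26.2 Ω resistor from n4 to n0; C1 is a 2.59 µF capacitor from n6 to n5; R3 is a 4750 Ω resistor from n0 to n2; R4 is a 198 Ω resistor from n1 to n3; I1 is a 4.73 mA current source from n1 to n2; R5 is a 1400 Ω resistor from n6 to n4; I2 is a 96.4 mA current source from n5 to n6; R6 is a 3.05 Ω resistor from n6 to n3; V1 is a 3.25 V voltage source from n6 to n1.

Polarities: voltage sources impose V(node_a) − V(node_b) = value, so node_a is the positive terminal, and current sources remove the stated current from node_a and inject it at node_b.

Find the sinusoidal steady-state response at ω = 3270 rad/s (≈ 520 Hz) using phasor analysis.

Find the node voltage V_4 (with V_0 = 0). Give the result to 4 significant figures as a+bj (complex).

-0.003990-0.04421j V

MNA unknowns: 6 node voltages V₁..V_6 plus 1 source current (V1)
R1: Y=0.004016+0.000j on G[5,2]
R2: Y=0.03817+0.000j on G[4,0]
C1: Y=0.000+0.008469j on G[6,5]
R3: Y=0.0002105+0.000j on G[0,2]
R4: Y=0.005051+0.000j on G[1,3]
I1: z[1]−=0.00473, z[2]+=0.00473
R5: Y=0.0007143+0.000j on G[6,4]
I2: z[5]−=0.0964, z[6]+=0.0964
R6: Y=0.3279+0.000j on G[6,3]
V1: row V6−V1=3.25, i_V1 at 6,1
solve → V1=-3.467-2.407j, V2=0.7234+8.015j, V3=-0.2665-2.407j, V4=-0.003990-0.04421j, V5=-0.4164+8.435j, V6=-0.2172-2.407j
aux → i_V1=-0.01144+0.000j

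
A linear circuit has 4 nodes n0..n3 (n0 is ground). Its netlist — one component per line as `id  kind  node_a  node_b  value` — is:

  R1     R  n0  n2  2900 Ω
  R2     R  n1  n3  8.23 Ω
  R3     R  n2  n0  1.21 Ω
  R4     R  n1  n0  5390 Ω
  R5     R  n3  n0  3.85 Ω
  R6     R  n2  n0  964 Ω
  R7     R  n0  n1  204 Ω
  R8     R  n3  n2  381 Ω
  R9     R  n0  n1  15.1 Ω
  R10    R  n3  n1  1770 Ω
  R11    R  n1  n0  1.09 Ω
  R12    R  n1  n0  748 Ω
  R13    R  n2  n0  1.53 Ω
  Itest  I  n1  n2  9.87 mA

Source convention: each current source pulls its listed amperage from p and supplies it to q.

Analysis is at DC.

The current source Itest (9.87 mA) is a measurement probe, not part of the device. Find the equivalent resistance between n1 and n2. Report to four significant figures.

Apply KCL at each of the 3 non-ground nodes and solve the resulting linear system.
Node n1: branches {R2, R4, R7, R9, R10, R11, R12, Itest} → V_1 = -0.009190
Node n2: branches {R1, R3, R6, R8, R13, Itest} → V_2 = 0.006646
Node n3: branches {R2, R5, R8, R10} → V_3 = -0.002873

R_eq = 1.604 Ω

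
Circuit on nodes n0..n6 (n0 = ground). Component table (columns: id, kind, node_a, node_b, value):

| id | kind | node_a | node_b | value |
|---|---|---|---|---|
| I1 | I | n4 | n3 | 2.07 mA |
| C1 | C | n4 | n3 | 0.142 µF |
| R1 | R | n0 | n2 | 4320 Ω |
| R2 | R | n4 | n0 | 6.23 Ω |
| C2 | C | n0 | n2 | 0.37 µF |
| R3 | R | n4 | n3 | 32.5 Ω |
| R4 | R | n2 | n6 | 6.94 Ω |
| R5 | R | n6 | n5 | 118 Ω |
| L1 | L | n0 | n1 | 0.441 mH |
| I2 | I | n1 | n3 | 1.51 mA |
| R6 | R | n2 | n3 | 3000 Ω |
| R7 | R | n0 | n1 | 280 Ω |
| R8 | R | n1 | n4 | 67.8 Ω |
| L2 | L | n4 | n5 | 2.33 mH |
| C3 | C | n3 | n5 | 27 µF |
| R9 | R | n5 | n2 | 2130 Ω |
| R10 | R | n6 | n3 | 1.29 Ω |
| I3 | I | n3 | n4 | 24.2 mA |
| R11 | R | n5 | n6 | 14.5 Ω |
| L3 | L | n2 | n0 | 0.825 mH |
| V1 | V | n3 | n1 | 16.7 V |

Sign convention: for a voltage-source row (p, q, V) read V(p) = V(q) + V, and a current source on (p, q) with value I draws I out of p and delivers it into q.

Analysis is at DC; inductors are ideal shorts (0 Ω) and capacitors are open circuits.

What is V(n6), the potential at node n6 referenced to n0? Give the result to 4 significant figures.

13.42 V

MNA unknowns: 6 node voltages V₁..V_6 plus 4 source currents (L1, L2, L3, V1)
I1: z[4]−=0.00207, z[3]+=0.00207
C1: Y=0.000 on G[4,3]
R1: Y=0.0002315 on G[0,2]
R2: Y=0.1605 on G[4,0]
C2: Y=0.000 on G[0,2]
R3: Y=0.03077 on G[4,3]
R4: Y=0.1441 on G[2,6]
R5: Y=0.008475 on G[6,5]
L1: row V0−V1=0, i_L1 at 0,1
I2: z[1]−=0.00151, z[3]+=0.00151
R6: Y=0.0003333 on G[2,3]
R7: Y=0.003571 on G[0,1]
R8: Y=0.01475 on G[1,4]
L2: row V4−V5=0, i_L2 at 4,5
C3: Y=0.000 on G[3,5]
R9: Y=0.0004695 on G[5,2]
R10: Y=0.7752 on G[6,3]
I3: z[3]−=0.0242, z[4]+=0.0242
R11: Y=0.06897 on G[5,6]
L3: row V2−V0=0, i_L3 at 2,0
V1: row V3−V1=16.7, i_V1 at 3,1
solve → V1=0.000, V2=0.000, V3=16.70, V4=5.547, V5=5.547, V6=13.42
aux → i_L1=2.832, i_L2=-0.6070, i_L3=1.942, i_V1=-2.913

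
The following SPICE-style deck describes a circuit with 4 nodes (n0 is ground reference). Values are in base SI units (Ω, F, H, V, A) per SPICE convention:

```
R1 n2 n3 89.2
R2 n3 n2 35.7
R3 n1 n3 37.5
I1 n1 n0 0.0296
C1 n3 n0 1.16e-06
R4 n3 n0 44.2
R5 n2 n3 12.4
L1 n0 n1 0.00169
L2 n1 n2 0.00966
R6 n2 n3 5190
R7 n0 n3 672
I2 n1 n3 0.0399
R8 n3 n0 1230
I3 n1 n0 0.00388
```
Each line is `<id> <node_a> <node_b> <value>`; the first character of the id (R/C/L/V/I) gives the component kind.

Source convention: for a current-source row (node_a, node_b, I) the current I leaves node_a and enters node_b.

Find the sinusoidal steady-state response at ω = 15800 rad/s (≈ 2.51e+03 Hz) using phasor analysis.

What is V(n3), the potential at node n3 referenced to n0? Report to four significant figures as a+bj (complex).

0.2278-0.7353j V

Apply KCL at each of the 3 non-ground nodes and solve the resulting linear system.
Node n1: branches {R3, I1, L1, L2, I2, I3} → V_1 = -0.3779-1.405j
Node n2: branches {R1, R2, R5, L2, R6} → V_2 = 0.1895-0.7043j
Node n3: branches {R1, R2, R3, C1, R4, R5, R6, R7, I2, R8} → V_3 = 0.2278-0.7353j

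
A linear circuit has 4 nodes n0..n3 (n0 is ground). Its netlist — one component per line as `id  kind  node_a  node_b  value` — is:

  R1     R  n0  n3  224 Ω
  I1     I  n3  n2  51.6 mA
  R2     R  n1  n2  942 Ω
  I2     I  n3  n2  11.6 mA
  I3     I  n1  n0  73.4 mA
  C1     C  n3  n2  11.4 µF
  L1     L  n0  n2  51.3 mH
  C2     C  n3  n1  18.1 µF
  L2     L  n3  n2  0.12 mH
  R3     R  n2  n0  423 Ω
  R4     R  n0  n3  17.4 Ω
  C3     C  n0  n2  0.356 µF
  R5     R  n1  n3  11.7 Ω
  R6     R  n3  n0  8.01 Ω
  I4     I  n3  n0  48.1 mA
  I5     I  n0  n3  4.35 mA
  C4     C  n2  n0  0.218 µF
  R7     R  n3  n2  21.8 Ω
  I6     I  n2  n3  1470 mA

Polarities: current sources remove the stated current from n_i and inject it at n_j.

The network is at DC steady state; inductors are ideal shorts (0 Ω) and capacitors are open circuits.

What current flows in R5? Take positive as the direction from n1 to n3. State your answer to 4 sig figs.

Apply KCL at each of the 3 non-ground nodes and solve the resulting linear system.
Node n1: branches {R2, I3, C2, R5} → V_1 = -0.8482
Node n2: branches {I1, R2, I2, C1, L1, L2, R3, C3, C4, R7, I6} → V_2 = 0.000
Node n3: branches {R1, I1, I2, C1, C2, L2, R4, R5, R6, I4, I5, R7, I6} → V_3 = 0.000
Source currents: i(L1)=0.1172, i(L2)=1.291

-0.07250 A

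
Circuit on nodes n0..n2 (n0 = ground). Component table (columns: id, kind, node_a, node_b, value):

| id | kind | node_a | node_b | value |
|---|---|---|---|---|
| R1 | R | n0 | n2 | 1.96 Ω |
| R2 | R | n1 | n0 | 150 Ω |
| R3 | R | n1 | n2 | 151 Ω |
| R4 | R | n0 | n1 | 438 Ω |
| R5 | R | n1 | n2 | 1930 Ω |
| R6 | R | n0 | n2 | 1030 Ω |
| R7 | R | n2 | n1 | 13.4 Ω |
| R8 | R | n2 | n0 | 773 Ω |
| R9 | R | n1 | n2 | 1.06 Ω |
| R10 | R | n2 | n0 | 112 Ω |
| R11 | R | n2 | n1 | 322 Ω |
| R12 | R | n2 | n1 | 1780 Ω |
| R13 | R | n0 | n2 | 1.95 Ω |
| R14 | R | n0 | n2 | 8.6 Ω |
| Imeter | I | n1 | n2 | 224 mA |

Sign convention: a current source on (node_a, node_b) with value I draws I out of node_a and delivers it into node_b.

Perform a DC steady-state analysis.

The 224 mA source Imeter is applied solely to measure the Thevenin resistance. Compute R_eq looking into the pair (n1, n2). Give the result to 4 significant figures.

Apply KCL at each of the 2 non-ground nodes and solve the resulting linear system.
Node n1: branches {R2, R3, R4, R5, R7, R9, R11, R12, Imeter} → V_1 = -0.2142
Node n2: branches {R1, R3, R5, R6, R7, R8, R9, R10, R11, R12, R13, R14, Imeter} → V_2 = 0.001666

R_eq = 0.9637 Ω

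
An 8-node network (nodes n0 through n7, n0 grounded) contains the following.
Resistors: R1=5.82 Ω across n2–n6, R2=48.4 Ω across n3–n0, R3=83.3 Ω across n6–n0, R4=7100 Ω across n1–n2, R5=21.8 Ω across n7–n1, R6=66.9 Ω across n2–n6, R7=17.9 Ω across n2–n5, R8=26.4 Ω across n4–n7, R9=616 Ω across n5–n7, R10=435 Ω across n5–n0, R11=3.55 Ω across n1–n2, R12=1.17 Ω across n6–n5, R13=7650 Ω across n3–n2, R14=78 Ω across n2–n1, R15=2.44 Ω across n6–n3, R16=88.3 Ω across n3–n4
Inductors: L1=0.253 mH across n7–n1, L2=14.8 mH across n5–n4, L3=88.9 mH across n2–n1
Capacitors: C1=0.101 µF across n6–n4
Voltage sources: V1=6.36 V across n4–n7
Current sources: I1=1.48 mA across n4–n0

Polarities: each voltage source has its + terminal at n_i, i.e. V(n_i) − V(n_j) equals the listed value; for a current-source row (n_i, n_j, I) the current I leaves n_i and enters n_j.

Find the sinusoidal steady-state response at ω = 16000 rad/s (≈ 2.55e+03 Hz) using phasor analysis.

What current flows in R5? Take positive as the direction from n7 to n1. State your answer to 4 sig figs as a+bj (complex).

-0.005104-0.01091j A

MNA unknowns: 7 node voltages V₁..V_7 plus 1 source current (V1)
R1: Y=0.1718+0.000j on G[2,6]
R2: Y=0.02066+0.000j on G[3,0]
R3: Y=0.01200+0.000j on G[6,0]
L1: Y=0.000-0.2470j on G[7,1]
R4: Y=0.0001408+0.000j on G[1,2]
L2: Y=0.000-0.004223j on G[5,4]
R5: Y=0.04587+0.000j on G[7,1]
R6: Y=0.01495+0.000j on G[2,6]
R7: Y=0.05587+0.000j on G[2,5]
R8: Y=0.03788+0.000j on G[4,7]
R9: Y=0.001623+0.000j on G[5,7]
R10: Y=0.002299+0.000j on G[5,0]
R11: Y=0.2817+0.000j on G[1,2]
R12: Y=0.8547+0.000j on G[6,5]
R13: Y=0.0001307+0.000j on G[3,2]
L3: Y=0.000-0.0007030j on G[2,1]
R14: Y=0.01282+0.000j on G[2,1]
R15: Y=0.4098+0.000j on G[6,3]
R16: Y=0.01133+0.000j on G[3,4]
C1: Y=0.000+0.001616j on G[6,4]
V1: row V4−V7=6.36, i_V1 at 4,7
I1: z[4]−=0.00148, z[0]+=0.00148
solve → V1=-0.6160+0.1221j, V2=-0.3991+0.06636j, V3=0.02175+0.0002099j, V4=5.633-0.1158j, V5=-0.1496-0.01967j, V6=-0.1321+0.003405j, V7=-0.7273-0.1158j
aux → i_V1=-0.3057+0.01642j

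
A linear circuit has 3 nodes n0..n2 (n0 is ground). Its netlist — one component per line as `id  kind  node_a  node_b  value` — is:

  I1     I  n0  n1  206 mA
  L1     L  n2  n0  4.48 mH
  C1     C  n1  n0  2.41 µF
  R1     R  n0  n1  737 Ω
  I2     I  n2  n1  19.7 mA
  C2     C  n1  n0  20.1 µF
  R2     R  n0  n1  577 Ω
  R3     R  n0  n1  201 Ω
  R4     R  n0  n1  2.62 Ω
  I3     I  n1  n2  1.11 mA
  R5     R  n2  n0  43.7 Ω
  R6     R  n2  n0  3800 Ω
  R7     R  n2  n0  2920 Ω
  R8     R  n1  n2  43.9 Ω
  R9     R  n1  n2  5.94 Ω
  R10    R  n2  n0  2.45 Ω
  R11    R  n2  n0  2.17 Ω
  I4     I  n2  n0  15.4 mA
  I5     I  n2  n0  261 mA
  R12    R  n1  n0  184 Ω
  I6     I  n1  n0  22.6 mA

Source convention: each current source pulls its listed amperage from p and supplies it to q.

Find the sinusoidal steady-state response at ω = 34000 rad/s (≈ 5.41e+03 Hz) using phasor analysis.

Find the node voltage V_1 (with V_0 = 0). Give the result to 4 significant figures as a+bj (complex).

0.09276-0.1290j V

Element admittances at ω=34000 rad/s:
  I1: injects 0.206 A into n1 (from n0)
  Y(L1) = 0.000-0.006565j S between n2,n0
  Y(C1) = 0.000+0.08194j S between n1,n0
  Y(R1) = 0.001357+0.000j S between n0,n1
  I2: injects 0.0197 A into n1 (from n2)
  Y(C2) = 0.000+0.6834j S between n1,n0
  Y(R2) = 0.001733+0.000j S between n0,n1
  Y(R3) = 0.004975+0.000j S between n0,n1
  Y(R4) = 0.3817+0.000j S between n0,n1
  I3: injects 0.00111 A into n2 (from n1)
  Y(R5) = 0.02288+0.000j S between n2,n0
  Y(R6) = 0.0002632+0.000j S between n2,n0
  Y(R7) = 0.0003425+0.000j S between n2,n0
  Y(R8) = 0.02278+0.000j S between n1,n2
  Y(R9) = 0.1684+0.000j S between n1,n2
  Y(R10) = 0.4082+0.000j S between n2,n0
  Y(R11) = 0.4608+0.000j S between n2,n0
  I4: injects 0.0154 A into n0 (from n2)
  I5: injects 0.261 A into n0 (from n2)
  Y(R12) = 0.005435+0.000j S between n1,n0
  I6: injects 0.0226 A into n0 (from n1)
Assemble and solve the 2×2 MNA system:
  V(n1)=0.09276-0.1290j  V(n2)=-0.2557-0.02430j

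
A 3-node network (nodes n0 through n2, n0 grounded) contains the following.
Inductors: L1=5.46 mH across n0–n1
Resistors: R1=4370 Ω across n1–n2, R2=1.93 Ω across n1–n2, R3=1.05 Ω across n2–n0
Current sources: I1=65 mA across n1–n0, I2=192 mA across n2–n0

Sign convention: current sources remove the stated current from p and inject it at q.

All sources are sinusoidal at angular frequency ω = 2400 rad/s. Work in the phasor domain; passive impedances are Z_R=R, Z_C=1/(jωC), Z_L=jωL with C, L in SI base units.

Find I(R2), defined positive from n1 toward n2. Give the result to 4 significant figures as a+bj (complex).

MNA unknowns: 2 node voltages V₁..V_2
L1: Y=0.000-0.07631j on G[0,1]
R1: Y=0.0002288+0.000j on G[1,2]
I1: z[1]−=0.065, z[0]+=0.065
R2: Y=0.5181+0.000j on G[1,2]
R3: Y=0.9524+0.000j on G[2,0]
I2: z[2]−=0.192, z[0]+=0.192
solve → V1=-0.3758-0.08544j, V2=-0.2630-0.03011j

-0.05845-0.02867j A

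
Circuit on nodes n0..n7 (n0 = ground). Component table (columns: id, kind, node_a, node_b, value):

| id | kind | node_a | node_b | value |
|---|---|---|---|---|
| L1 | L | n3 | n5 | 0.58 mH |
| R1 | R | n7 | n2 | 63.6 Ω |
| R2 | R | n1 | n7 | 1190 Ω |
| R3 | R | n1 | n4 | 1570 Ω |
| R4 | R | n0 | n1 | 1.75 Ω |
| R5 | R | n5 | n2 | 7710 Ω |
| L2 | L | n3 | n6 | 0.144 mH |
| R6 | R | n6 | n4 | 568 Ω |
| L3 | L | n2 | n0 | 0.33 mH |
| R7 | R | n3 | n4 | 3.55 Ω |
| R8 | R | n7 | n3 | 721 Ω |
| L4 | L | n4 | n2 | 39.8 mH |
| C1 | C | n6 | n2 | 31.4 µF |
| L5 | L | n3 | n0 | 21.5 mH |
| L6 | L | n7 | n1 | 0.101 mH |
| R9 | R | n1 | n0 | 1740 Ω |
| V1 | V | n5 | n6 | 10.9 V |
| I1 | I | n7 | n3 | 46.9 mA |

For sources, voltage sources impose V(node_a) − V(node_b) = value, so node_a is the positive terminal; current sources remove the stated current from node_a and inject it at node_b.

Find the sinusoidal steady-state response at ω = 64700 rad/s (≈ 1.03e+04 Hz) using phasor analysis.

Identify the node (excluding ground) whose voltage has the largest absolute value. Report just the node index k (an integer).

5

Element admittances at ω=64700 rad/s:
  Y(L1) = 0.000-0.02665j S between n3,n5
  Y(R1) = 0.01572+0.000j S between n7,n2
  Y(R2) = 0.0008403+0.000j S between n1,n7
  Y(R3) = 0.0006369+0.000j S between n1,n4
  Y(R4) = 0.5714+0.000j S between n0,n1
  Y(R5) = 0.0001297+0.000j S between n5,n2
  Y(L2) = 0.000-0.1073j S between n3,n6
  Y(R6) = 0.001761+0.000j S between n6,n4
  Y(L3) = 0.000-0.04684j S between n2,n0
  Y(R7) = 0.2817+0.000j S between n3,n4
  Y(R8) = 0.001387+0.000j S between n7,n3
  Y(L4) = 0.000-0.0003883j S between n4,n2
  Y(C1) = 0.000+2.032j S between n6,n2
  Y(L5) = 0.000-0.0007189j S between n3,n0
  Y(L6) = 0.000-0.1530j S between n7,n1
  Y(R9) = 0.0005747+0.000j S between n1,n0
  V1: constraint V(n5)−V(n6) = 10.9
  I1: injects 0.0469 A into n3 (from n7)
Assemble and solve the 8×8 MNA system:
  V(n1)=-0.05950+0.02904j  V(n2)=0.3166+0.7118j  V(n3)=2.485+0.9689j  V(n4)=2.466+0.9680j  V(n5)=11.22+0.6924j  V(n6)=0.3168+0.6924j  V(n7)=-0.1654-0.2033j
  i(V1)=0.005952+0.2327j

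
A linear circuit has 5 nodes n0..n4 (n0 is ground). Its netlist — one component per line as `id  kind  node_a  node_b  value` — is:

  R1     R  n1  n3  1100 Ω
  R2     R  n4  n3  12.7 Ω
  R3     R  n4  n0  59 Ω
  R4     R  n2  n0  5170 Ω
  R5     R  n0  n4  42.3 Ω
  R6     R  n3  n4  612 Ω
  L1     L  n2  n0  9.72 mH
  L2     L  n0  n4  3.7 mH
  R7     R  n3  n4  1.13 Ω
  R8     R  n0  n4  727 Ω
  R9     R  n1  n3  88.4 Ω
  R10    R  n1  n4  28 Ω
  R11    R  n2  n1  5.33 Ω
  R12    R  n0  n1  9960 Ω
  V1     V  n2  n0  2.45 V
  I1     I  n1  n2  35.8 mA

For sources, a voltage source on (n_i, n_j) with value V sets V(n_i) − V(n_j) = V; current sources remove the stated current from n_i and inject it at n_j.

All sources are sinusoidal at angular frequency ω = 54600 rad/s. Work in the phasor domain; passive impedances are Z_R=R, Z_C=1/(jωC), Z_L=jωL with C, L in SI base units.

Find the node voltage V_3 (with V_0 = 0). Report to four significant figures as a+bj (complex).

1.082+0.06552j V

Apply KCL at each of the 4 non-ground nodes and solve the resulting linear system.
Node n1: branches {R1, R9, R10, R11, R12, I1} → V_1 = 2.017+0.01343j
Node n2: branches {R4, L1, R11, V1, I1} → V_2 = 2.450+0.000j
Node n3: branches {R1, R2, R6, R7, R9} → V_3 = 1.082+0.06552j
Node n4: branches {R2, R3, R5, R6, L2, R7, R8, R10} → V_4 = 1.070+0.06618j
Source currents: i(V1)=-0.04592+0.007136j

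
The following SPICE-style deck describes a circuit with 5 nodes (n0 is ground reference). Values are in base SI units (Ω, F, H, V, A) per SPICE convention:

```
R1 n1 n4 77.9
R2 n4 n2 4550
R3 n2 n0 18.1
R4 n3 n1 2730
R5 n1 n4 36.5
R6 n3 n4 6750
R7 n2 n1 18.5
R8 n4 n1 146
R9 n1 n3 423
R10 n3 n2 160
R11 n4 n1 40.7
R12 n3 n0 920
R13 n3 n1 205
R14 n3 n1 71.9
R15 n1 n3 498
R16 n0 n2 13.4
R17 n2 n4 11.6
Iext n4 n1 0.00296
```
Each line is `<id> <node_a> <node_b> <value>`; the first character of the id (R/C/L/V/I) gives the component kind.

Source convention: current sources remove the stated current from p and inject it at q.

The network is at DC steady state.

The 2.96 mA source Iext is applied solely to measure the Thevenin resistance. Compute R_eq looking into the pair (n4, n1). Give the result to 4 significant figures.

R_eq = 9.341 Ω

Apply KCL at each of the 4 non-ground nodes and solve the resulting linear system.
Node n1: branches {R1, R4, R5, R7, R8, R9, R11, R13, R14, R15, Iext} → V_1 = 0.01626
Node n2: branches {R2, R3, R7, R10, R16, R17} → V_2 = -0.0001026
Node n3: branches {R4, R6, R9, R10, R12, R13, R14, R15} → V_3 = 0.01226
Node n4: branches {R1, R2, R5, R6, R8, R11, R17, Iext} → V_4 = -0.01139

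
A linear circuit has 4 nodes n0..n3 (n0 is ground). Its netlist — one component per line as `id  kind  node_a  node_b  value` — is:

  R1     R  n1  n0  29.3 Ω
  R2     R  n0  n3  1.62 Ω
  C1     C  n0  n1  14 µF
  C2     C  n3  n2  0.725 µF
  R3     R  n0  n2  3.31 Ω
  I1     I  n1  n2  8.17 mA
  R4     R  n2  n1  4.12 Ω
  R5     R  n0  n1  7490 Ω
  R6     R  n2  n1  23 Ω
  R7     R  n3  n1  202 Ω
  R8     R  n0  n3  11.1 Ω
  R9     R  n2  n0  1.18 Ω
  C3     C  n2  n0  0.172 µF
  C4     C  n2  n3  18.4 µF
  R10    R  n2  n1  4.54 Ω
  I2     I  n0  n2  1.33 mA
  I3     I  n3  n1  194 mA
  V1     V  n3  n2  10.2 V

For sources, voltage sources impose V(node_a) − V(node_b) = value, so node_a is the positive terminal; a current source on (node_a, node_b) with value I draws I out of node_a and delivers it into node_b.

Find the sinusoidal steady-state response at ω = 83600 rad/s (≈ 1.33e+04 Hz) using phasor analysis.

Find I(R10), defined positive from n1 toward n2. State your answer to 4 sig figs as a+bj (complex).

0.6277+0.1740j A

Apply KCL at each of the 3 non-ground nodes and solve the resulting linear system.
Node n1: branches {R1, C1, I1, R4, R5, R6, R7, R10, I3} → V_1 = -0.3754+1.032j
Node n2: branches {C2, R3, I1, R4, R6, R9, C3, C4, R10, I2, V1} → V_2 = -3.225+0.2425j
Node n3: branches {R2, C2, R7, R8, C4, I3, V1} → V_3 = 6.975+0.2425j
Source currents: i(V1)=-5.164-16.48j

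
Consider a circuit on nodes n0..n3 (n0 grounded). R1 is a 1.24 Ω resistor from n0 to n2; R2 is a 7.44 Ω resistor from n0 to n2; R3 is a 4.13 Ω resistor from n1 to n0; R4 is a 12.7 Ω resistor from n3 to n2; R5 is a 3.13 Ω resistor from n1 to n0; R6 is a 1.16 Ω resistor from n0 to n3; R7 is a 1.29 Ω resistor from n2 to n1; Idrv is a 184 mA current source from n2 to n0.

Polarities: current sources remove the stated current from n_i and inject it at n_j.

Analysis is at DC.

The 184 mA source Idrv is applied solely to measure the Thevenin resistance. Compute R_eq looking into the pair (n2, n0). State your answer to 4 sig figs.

Element admittances at DC:
  Y(R1) = 0.8065 S between n0,n2
  Y(R2) = 0.1344 S between n0,n2
  Y(R3) = 0.2421 S between n1,n0
  Y(R4) = 0.07874 S between n3,n2
  Y(R5) = 0.3195 S between n1,n0
  Y(R6) = 0.8621 S between n0,n3
  Y(R7) = 0.7752 S between n2,n1
  Idrv: injects 0.184 A into n0 (from n2)
Assemble and solve the 3×3 MNA system:
  V(n1)=-0.07970  V(n2)=-0.1374  V(n3)=-0.01150

R_eq = 0.7470 Ω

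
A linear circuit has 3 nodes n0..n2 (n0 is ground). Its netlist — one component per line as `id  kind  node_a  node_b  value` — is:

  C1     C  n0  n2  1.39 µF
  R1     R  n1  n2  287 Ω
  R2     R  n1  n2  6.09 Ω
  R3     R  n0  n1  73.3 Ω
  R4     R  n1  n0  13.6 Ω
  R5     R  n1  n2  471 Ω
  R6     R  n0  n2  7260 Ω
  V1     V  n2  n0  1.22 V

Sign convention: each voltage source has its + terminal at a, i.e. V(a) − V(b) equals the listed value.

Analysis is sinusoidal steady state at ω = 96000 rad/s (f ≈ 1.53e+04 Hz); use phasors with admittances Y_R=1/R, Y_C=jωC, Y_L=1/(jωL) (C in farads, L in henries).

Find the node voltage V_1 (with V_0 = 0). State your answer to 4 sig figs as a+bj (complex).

0.8062+0.000j V

Apply KCL at each of the 2 non-ground nodes and solve the resulting linear system.
Node n1: branches {R1, R2, R3, R4, R5} → V_1 = 0.8062+0.000j
Node n2: branches {C1, R1, R2, R5, R6, V1} → V_2 = 1.220+0.000j
Source currents: i(V1)=-0.07044-0.1628j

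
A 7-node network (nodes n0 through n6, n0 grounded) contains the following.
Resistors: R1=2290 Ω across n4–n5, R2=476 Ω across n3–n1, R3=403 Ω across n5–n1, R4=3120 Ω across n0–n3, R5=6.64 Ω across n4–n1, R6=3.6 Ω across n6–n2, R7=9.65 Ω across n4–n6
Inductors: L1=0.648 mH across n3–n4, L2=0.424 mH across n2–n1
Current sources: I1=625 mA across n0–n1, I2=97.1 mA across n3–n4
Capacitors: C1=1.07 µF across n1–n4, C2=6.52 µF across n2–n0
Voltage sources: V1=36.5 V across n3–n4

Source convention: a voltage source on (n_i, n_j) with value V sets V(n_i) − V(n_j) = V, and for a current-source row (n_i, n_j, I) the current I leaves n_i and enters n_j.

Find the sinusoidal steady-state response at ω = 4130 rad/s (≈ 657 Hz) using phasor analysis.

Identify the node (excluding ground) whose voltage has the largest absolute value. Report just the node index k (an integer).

3

Element admittances at ω=4130 rad/s:
  Y(R1) = 0.0004367+0.000j S between n4,n5
  Y(L1) = 0.000-0.3737j S between n3,n4
  Y(R2) = 0.002101+0.000j S between n3,n1
  Y(R3) = 0.002481+0.000j S between n5,n1
  Y(R4) = 0.0003205+0.000j S between n0,n3
  I1: injects 0.625 A into n1 (from n0)
  Y(L2) = 0.000-0.5711j S between n2,n1
  Y(R5) = 0.1506+0.000j S between n4,n1
  Y(C1) = 0.000+0.004419j S between n1,n4
  I2: injects 0.0971 A into n4 (from n3)
  Y(R6) = 0.2778+0.000j S between n6,n2
  Y(C2) = 0.000+0.02693j S between n2,n0
  Y(R7) = 0.1036+0.000j S between n4,n6
  V1: constraint V(n3)−V(n4) = 36.5
Assemble and solve the 7×7 MNA system:
  V(n1)=0.3535-21.66j  V(n2)=0.2617-22.78j  V(n3)=36.43-21.99j  V(n4)=-0.06980-21.99j  V(n5)=0.2901-21.71j  V(n6)=0.1717-22.56j
  i(V1)=-0.1846+13.65j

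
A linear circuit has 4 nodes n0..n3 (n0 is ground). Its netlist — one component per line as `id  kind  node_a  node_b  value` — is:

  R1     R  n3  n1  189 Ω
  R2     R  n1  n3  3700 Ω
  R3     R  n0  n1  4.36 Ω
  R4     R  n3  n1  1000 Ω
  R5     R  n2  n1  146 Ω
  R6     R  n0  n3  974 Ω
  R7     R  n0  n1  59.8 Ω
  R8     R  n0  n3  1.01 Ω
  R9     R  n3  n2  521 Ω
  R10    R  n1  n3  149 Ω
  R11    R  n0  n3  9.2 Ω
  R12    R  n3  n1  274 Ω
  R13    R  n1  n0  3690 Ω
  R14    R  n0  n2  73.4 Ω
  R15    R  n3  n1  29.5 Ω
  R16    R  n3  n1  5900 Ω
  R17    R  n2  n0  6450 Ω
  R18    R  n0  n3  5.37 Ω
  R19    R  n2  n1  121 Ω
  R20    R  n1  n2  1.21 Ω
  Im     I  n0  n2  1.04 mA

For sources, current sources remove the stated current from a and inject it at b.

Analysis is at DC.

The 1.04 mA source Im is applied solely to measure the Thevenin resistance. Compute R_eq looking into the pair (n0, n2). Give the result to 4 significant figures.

R_eq = 4.269 Ω

Apply KCL at each of the 3 non-ground nodes and solve the resulting linear system.
Node n1: branches {R1, R2, R3, R4, R5, R7, R10, R12, R13, R15, R16, R19, R20} → V_1 = 0.003287
Node n2: branches {R5, R9, R14, R17, R19, R20, Im} → V_2 = 0.004440
Node n3: branches {R1, R2, R4, R6, R8, R9, R10, R11, R12, R15, R16, R18} → V_3 = 0.0001315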